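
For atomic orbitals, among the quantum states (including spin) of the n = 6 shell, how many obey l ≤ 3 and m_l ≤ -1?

For n = 6, l ranges over 0 … 5.
The (l, m_l) pairs meeting l ≤ 3 and m_l ≤ -1 give: l=1 → 1; l=2 → 2; l=3 → 3.
Orbitals: 1 + 2 + 3 = 6. Each orbital carries two spin states, so 6 × 2 = 12 states.

12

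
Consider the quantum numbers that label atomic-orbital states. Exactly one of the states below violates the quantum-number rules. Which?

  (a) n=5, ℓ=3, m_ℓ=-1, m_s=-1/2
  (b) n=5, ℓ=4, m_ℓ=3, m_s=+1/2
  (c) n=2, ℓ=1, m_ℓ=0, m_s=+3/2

(c) has m_s = +3/2, but an electron's spin must be ±1/2.
The remaining sets (a), (b) satisfy all four rules.

(c)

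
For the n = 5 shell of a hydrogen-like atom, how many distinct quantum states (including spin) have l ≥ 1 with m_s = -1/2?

The n = 5 shell has l = 0 through 4; check each.
Per l-value: l=1 → 3; l=2 → 5; l=3 → 7; l=4 → 9.
Orbitals: 3 + 5 + 7 + 9 = 24. With m_s fixed to a single value there is one state per orbital, giving 24 states.

24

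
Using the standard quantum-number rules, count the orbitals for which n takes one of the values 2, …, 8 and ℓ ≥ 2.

Treat each shell separately and count matching orbitals:
n=3 → 5; n=4 → 12; n=5 → 21; n=6 → 32; n=7 → 45; n=8 → 60.
Total orbitals: 5 + 12 + 21 + 32 + 45 + 60 = 175.

175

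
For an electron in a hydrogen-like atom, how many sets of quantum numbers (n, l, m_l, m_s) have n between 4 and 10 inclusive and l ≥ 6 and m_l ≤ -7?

For each n in the range, tally the orbitals obeying l ≥ 6 and m_l ≤ -7:
n=8 → 1; n=9 → 3; n=10 → 6.
Orbitals: 1 + 3 + 6 = 10. Including both spin states (m_s = ±1/2) gives 2 × 10 = 20 states.

20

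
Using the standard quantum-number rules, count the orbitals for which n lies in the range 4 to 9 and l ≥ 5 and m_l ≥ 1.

Per-shell orbital counts meeting the constraint:
n=6 → 5; n=7 → 11; n=8 → 18; n=9 → 26.
Total orbitals: 5 + 11 + 18 + 26 = 60.

60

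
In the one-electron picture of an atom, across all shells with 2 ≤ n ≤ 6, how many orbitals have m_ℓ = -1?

15

Treat each shell separately and count matching orbitals:
n=2 → 1; n=3 → 2; n=4 → 3; n=5 → 4; n=6 → 5.
Total orbitals: 1 + 2 + 3 + 4 + 5 = 15.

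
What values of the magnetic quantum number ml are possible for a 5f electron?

The 5f subshell has l = 3, and ml takes every integer from −l to +l. With l = 3 that gives the 7 values -3, -2, -1, 0, 1, 2, 3.

-3, -2, -1, 0, 1, 2, 3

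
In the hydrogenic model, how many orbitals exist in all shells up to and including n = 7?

140

Total orbitals = 1² + 2² + 3² + 4² + 5² + 6² + 7² = 140.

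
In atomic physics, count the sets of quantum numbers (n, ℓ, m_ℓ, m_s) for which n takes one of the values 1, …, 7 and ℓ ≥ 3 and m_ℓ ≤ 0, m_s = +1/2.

50

Count contributing orbitals for each principal shell:
n=4 → 4; n=5 → 9; n=6 → 15; n=7 → 22.
Orbitals: 4 + 9 + 15 + 22 = 50. With m_s fixed to +1/2 there is one state per orbital, so 50 states.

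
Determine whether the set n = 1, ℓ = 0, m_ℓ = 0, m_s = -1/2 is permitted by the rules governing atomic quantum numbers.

n = 1 is a positive integer. ℓ = 0 satisfies 0 ≤ ℓ ≤ n−1 = 0. m_ℓ = 0 lies in the range −ℓ … +ℓ (here 0). m_s = -1/2 is one of ±1/2.
All four constraints are satisfied.

Valid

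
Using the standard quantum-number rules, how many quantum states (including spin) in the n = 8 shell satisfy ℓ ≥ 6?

The n = 8 shell has ℓ = 0 through 7; check each.
Contributions: ℓ=6 → 13; ℓ=7 → 15.
Orbitals: 13 + 15 = 28. Each orbital carries two spin states, so 28 × 2 = 56 states.

56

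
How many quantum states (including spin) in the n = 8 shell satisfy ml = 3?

For n = 8, l ranges over 0 … 7.
Per l-value: l=3 → 1; l=4 → 1; l=5 → 1; l=6 → 1; l=7 → 1.
Orbitals: 1 + 1 + 1 + 1 + 1 = 5. Each orbital carries two spin states, so 5 × 2 = 10 states.

10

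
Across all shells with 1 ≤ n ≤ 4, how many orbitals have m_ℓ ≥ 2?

Work shell by shell — for each n, count the (ℓ, m_ℓ) pairs that satisfy m_ℓ ≥ 2:
n=3 → 1; n=4 → 3.
Total orbitals: 1 + 3 = 4.

4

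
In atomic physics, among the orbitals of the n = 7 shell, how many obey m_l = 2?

Go through l = 0, …, 6 (the values permitted for n = 7).
Per l-value: l=2 → 1; l=3 → 1; l=4 → 1; l=5 → 1; l=6 → 1.
Total orbitals: 1 + 1 + 1 + 1 + 1 = 5.

5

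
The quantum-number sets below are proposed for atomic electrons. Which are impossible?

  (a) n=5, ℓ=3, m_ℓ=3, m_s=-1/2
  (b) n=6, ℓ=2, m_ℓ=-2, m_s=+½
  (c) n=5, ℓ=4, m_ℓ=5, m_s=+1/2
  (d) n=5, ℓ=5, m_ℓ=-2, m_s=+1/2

(c) and (d)

(c) has |m_ℓ| = 5 > ℓ = 4, violating −ℓ ≤ m_ℓ ≤ ℓ.
(d) has ℓ = 5 ≥ n = 5, violating 0 ≤ ℓ ≤ n−1.
The remaining sets (a), (b) satisfy all four rules.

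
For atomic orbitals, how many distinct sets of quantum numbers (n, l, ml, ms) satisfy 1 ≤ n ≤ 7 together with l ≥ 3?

For each n in the range, tally the orbitals obeying l ≥ 3:
n=4 → 7; n=5 → 16; n=6 → 27; n=7 → 40.
Orbitals: 7 + 16 + 27 + 40 = 90. Including both spin states (ms = ±1/2) gives 2 × 90 = 180 states.

180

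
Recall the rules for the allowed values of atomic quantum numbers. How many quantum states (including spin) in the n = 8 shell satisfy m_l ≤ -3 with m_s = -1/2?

15

Go through l = 0, …, 7 (the values permitted for n = 8).
Orbitals with m_l ≤ -3, by l: l=3 → 1; l=4 → 2; l=5 → 3; l=6 → 4; l=7 → 5.
Orbitals: 1 + 2 + 3 + 4 + 5 = 15. With m_s fixed to a single value there is one state per orbital, giving 15 states.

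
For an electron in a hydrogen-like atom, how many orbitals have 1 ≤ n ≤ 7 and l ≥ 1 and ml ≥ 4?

For each n in the range, tally the orbitals obeying l ≥ 1 and ml ≥ 4:
n=5 → 1; n=6 → 3; n=7 → 6.
Total orbitals: 1 + 3 + 6 = 10.

10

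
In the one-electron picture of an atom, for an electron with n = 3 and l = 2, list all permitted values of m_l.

-2, -1, 0, 1, 2

m_l takes every integer from −l to +l. With l = 2 that gives the 5 values -2, -1, 0, 1, 2.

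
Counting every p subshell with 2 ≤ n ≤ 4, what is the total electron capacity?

18

A p subshell (ℓ = 1) exists for every n ≥ 2, so shells n = 2, 3, 4 each contribute one — 3 subshells.
Since each p subshell holds 2(2·1+1) = 6 electrons, the total is 3 × 6 = 18.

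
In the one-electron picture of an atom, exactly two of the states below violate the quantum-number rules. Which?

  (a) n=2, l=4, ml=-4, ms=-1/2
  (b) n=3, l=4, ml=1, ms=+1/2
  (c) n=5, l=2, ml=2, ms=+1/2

(a) and (b)

(a) has l = 4 ≥ n = 2, violating 0 ≤ l ≤ n−1.
(b) has l = 4 ≥ n = 3, violating 0 ≤ l ≤ n−1.
The remaining set (c) satisfies all four rules.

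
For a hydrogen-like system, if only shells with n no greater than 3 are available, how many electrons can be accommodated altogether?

Total orbitals = 1² + 2² + 3² = 14. Doubling for spin gives 28 electrons.

28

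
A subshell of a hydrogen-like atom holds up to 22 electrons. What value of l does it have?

2(2l+1) = 22 ⇒ 2l+1 = 11 ⇒ l = 5.

l = 5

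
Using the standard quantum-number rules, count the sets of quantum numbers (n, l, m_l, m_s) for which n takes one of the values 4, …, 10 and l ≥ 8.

106

Per-shell orbital counts meeting the constraint:
n=9 → 17; n=10 → 36.
Orbitals: 17 + 36 = 53. Including both spin states (m_s = ±1/2) gives 2 × 53 = 106 states.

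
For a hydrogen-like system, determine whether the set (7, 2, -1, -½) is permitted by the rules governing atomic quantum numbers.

Yes

n = 7 is a positive integer. l = 2 satisfies 0 ≤ l ≤ n−1 = 6. ml = -1 lies in the range −l … +l (here −2 … 2). ms = -1/2 is one of ±1/2.
All four constraints are satisfied.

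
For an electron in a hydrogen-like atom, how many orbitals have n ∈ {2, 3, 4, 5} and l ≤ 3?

45

Per-shell orbital counts meeting the constraint:
n=2 → 4; n=3 → 9; n=4 → 16; n=5 → 16.
Total orbitals: 4 + 9 + 16 + 16 = 45.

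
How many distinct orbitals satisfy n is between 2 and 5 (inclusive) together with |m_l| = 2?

For each n in the range, tally the orbitals obeying |m_l| = 2:
n=3 → 2; n=4 → 4; n=5 → 6.
Total orbitals: 2 + 4 + 6 = 12.

12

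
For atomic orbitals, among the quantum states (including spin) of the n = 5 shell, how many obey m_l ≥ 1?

20

For n = 5, l ranges over 0 … 4.
Contributions: l=1 → 1; l=2 → 2; l=3 → 3; l=4 → 4.
Orbitals: 1 + 2 + 3 + 4 = 10. Each orbital carries two spin states, so 10 × 2 = 20 states.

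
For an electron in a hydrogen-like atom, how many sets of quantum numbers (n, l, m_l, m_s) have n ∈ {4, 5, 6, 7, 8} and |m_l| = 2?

80

Work shell by shell — for each n, count the (l, m_l) pairs that satisfy |m_l| = 2:
n=4 → 4; n=5 → 6; n=6 → 8; n=7 → 10; n=8 → 12.
Orbitals: 4 + 6 + 8 + 10 + 12 = 40. Including both spin states (m_s = ±1/2) gives 2 × 40 = 80 states.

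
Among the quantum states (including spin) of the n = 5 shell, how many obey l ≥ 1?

Contributions: l=1 → 3; l=2 → 5; l=3 → 7; l=4 → 9.
Orbitals: 3 + 5 + 7 + 9 = 24. Each orbital carries two spin states, so 24 × 2 = 48 states.

48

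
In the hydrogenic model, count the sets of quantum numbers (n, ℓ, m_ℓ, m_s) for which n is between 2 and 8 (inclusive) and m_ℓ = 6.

6

Work shell by shell — for each n, count the (ℓ, m_ℓ) pairs that satisfy m_ℓ = 6:
n=7 → 1; n=8 → 2.
Orbitals: 1 + 2 = 3. Including both spin states (m_s = ±1/2) gives 2 × 3 = 6 states.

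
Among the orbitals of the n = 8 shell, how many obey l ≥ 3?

Go through l = 0, …, 7 (the values permitted for n = 8).
Orbitals with l ≥ 3, by l: l=3 → 7; l=4 → 9; l=5 → 11; l=6 → 13; l=7 → 15.
Total orbitals: 7 + 9 + 11 + 13 + 15 = 55.

55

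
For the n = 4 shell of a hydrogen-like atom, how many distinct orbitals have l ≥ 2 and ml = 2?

With n = 4 the allowed l are 0, 1, …, 3.
Contributions: l=2 → 1; l=3 → 1.
Total orbitals: 1 + 1 = 2.

2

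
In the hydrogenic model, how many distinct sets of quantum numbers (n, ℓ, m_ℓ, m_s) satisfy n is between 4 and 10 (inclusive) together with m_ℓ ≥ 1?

322

For each n in the range, tally the orbitals obeying m_ℓ ≥ 1:
n=4 → 6; n=5 → 10; n=6 → 15; n=7 → 21; n=8 → 28; n=9 → 36; n=10 → 45.
Orbitals: 6 + 10 + 15 + 21 + 28 + 36 + 45 = 161. Including both spin states (m_s = ±1/2) gives 2 × 161 = 322 states.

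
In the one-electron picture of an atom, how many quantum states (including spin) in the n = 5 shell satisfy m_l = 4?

2

The n = 5 shell has l = 0 through 4; check each.
Orbitals with m_l = 4, by l: l=4 → 1.
Orbitals: 1. Each orbital carries two spin states, so 1 × 2 = 2 states.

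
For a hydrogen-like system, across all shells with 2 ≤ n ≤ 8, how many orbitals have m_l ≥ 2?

56

Go shell by shell, enumerating (l, m_l) with m_l ≥ 2:
n=3 → 1; n=4 → 3; n=5 → 6; n=6 → 10; n=7 → 15; n=8 → 21.
Total orbitals: 1 + 3 + 6 + 10 + 15 + 21 = 56.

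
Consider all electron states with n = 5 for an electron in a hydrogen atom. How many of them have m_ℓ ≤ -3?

6

Orbitals with m_ℓ ≤ -3, by ℓ: ℓ=3 → 1; ℓ=4 → 2.
Orbitals: 1 + 2 = 3. Each orbital carries two spin states, so 3 × 2 = 6 states.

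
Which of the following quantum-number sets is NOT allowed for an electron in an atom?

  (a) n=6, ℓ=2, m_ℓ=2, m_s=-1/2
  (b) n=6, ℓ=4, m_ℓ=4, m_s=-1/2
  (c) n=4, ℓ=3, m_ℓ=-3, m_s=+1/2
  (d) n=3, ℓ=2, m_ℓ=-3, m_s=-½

(d)

(d) has |m_ℓ| = 3 > ℓ = 2, violating −ℓ ≤ m_ℓ ≤ ℓ.
The remaining sets (a), (b), (c) satisfy all four rules.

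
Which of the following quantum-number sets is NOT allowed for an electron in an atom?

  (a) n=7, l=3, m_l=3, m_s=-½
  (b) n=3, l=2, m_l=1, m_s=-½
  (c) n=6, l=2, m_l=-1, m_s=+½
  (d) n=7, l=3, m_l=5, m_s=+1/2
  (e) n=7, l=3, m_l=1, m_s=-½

(d) has |m_l| = 5 > l = 3, violating −l ≤ m_l ≤ l.
The remaining sets (a), (b), (c), (e) satisfy all four rules.

(d)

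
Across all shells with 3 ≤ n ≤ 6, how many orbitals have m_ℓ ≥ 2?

Go shell by shell, enumerating (ℓ, m_ℓ) with m_ℓ ≥ 2:
n=3 → 1; n=4 → 3; n=5 → 6; n=6 → 10.
Total orbitals: 1 + 3 + 6 + 10 = 20.

20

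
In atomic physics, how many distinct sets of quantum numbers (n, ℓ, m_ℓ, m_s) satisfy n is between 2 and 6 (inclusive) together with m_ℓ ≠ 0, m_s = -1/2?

70

Go shell by shell, enumerating (ℓ, m_ℓ) with m_ℓ ≠ 0:
n=2 → 2; n=3 → 6; n=4 → 12; n=5 → 20; n=6 → 30.
Orbitals: 2 + 6 + 12 + 20 + 30 = 70. With m_s fixed to -1/2 there is one state per orbital, so 70 states.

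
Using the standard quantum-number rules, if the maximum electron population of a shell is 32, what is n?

2n² = 32 ⇒ n² = 16 ⇒ n = 4.

n = 4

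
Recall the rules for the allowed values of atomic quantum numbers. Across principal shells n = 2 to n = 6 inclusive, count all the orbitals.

Shell n has n² orbitals: 2²=4 + 3²=9 + 4²=16 + 5²=25 + 6²=36 = 90 orbitals.

90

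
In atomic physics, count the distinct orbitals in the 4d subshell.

5

A subshell has 2l+1 orbitals; with l = 2, that's 5.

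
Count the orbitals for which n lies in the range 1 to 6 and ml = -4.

Treat each shell separately and count matching orbitals:
n=5 → 1; n=6 → 2.
Total orbitals: 1 + 2 = 3.

3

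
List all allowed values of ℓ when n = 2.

0, 1

ℓ is an integer with 0 ≤ ℓ ≤ n−1, so for n = 2: ℓ = 0, 1.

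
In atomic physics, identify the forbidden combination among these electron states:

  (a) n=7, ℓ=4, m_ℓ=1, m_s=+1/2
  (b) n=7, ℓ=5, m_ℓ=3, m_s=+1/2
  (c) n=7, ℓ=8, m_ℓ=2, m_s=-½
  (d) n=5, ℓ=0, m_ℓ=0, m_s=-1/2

(c)

(c) has ℓ = 8 ≥ n = 7, violating 0 ≤ ℓ ≤ n−1.
The remaining sets (a), (b), (d) satisfy all four rules.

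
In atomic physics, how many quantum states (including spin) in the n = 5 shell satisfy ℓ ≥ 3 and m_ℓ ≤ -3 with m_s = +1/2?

3

Per ℓ-value: ℓ=3 → 1; ℓ=4 → 2.
Orbitals: 1 + 2 = 3. With m_s fixed to a single value there is one state per orbital, giving 3 states.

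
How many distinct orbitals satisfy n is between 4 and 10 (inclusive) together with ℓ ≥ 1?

Work shell by shell — for each n, count the (ℓ, m_ℓ) pairs that satisfy ℓ ≥ 1:
n=4 → 15; n=5 → 24; n=6 → 35; n=7 → 48; n=8 → 63; n=9 → 80; n=10 → 99.
Total orbitals: 15 + 24 + 35 + 48 + 63 + 80 + 99 = 364.

364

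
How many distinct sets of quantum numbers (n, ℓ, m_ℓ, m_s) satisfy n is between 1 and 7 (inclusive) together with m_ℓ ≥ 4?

Treat each shell separately and count matching orbitals:
n=5 → 1; n=6 → 3; n=7 → 6.
Orbitals: 1 + 3 + 6 = 10. Including both spin states (m_s = ±1/2) gives 2 × 10 = 20 states.

20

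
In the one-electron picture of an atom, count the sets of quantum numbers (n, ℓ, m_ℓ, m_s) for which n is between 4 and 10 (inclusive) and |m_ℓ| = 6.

40

For each n in the range, tally the orbitals obeying |m_ℓ| = 6:
n=7 → 2; n=8 → 4; n=9 → 6; n=10 → 8.
Orbitals: 2 + 4 + 6 + 8 = 20. Including both spin states (m_s = ±1/2) gives 2 × 20 = 40 states.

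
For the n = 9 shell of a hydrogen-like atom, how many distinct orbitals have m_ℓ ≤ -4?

The (ℓ, m_ℓ) pairs meeting m_ℓ ≤ -4 give: ℓ=4 → 1; ℓ=5 → 2; ℓ=6 → 3; ℓ=7 → 4; ℓ=8 → 5.
Total orbitals: 1 + 2 + 3 + 4 + 5 = 15.

15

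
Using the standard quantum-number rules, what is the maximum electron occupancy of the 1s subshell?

2

A subshell with l = 0 has 2l+1 = 1 orbital, each holding 2 electrons (spin ±1/2), so 1 × 2 = 2.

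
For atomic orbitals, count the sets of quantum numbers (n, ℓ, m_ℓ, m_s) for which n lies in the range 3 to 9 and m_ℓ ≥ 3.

112

Per-shell orbital counts meeting the constraint:
n=4 → 1; n=5 → 3; n=6 → 6; n=7 → 10; n=8 → 15; n=9 → 21.
Orbitals: 1 + 3 + 6 + 10 + 15 + 21 = 56. Including both spin states (m_s = ±1/2) gives 2 × 56 = 112 states.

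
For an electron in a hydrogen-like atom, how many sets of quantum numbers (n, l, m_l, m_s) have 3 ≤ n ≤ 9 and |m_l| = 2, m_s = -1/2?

56

Work shell by shell — for each n, count the (l, m_l) pairs that satisfy |m_l| = 2:
n=3 → 2; n=4 → 4; n=5 → 6; n=6 → 8; n=7 → 10; n=8 → 12; n=9 → 14.
Orbitals: 2 + 4 + 6 + 8 + 10 + 12 + 14 = 56. With m_s fixed to -1/2 there is one state per orbital, so 56 states.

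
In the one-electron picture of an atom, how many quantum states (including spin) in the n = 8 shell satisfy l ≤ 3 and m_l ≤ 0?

For n = 8, l ranges over 0 … 7.
The (l, m_l) pairs meeting l ≤ 3 and m_l ≤ 0 give: l=0 → 1; l=1 → 2; l=2 → 3; l=3 → 4.
Orbitals: 1 + 2 + 3 + 4 = 10. Each orbital carries two spin states, so 10 × 2 = 20 states.

20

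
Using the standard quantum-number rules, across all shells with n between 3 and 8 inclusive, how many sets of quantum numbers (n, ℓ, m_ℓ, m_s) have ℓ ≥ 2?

350

Treat each shell separately and count matching orbitals:
n=3 → 5; n=4 → 12; n=5 → 21; n=6 → 32; n=7 → 45; n=8 → 60.
Orbitals: 5 + 12 + 21 + 32 + 45 + 60 = 175. Including both spin states (m_s = ±1/2) gives 2 × 175 = 350 states.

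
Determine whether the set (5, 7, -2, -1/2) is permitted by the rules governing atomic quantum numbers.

The orbital quantum number must satisfy 0 ≤ l ≤ n−1. With n = 5 the allowed l values are 0, 1, 2, 3, 4, so l = 7 is out of range.

Not allowed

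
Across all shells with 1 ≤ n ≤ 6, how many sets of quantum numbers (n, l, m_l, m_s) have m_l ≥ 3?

20

Work shell by shell — for each n, count the (l, m_l) pairs that satisfy m_l ≥ 3:
n=4 → 1; n=5 → 3; n=6 → 6.
Orbitals: 1 + 3 + 6 = 10. Including both spin states (m_s = ±1/2) gives 2 × 10 = 20 states.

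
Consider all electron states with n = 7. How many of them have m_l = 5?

4

For n = 7, l ranges over 0 … 6.
Per l-value: l=5 → 1; l=6 → 1.
Orbitals: 1 + 1 = 2. Each orbital carries two spin states, so 2 × 2 = 4 states.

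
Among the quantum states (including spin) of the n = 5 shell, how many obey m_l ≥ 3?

Go through l = 0, …, 4 (the values permitted for n = 5).
Contributions: l=3 → 1; l=4 → 2.
Orbitals: 1 + 2 = 3. Each orbital carries two spin states, so 3 × 2 = 6 states.

6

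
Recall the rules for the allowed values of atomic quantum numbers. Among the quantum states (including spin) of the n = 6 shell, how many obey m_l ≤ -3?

The n = 6 shell has l = 0 through 5; check each.
The (l, m_l) pairs meeting m_l ≤ -3 give: l=3 → 1; l=4 → 2; l=5 → 3.
Orbitals: 1 + 2 + 3 = 6. Each orbital carries two spin states, so 6 × 2 = 12 states.

12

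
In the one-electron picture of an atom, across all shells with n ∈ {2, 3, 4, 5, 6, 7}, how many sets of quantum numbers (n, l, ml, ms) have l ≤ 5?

252

Go shell by shell, enumerating (l, ml) with l ≤ 5:
n=2 → 4; n=3 → 9; n=4 → 16; n=5 → 25; n=6 → 36; n=7 → 36.
Orbitals: 4 + 9 + 16 + 25 + 36 + 36 = 126. Including both spin states (ms = ±1/2) gives 2 × 126 = 252 states.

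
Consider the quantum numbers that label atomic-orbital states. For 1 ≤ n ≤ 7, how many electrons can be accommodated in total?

280

Total orbitals = 1² + 2² + 3² + 4² + 5² + 6² + 7² = 140. Doubling for spin gives 280 electrons.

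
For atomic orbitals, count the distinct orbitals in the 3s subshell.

A subshell has 2l+1 orbitals; with l = 0, that's 1.

1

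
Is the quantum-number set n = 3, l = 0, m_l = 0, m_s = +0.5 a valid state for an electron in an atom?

n = 3 is a positive integer. l = 0 satisfies 0 ≤ l ≤ n−1 = 2. m_l = 0 lies in the range −l … +l (here 0). m_s = +1/2 is one of ±1/2.
All four constraints are satisfied.

Allowed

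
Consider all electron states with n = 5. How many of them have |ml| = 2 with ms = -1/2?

6

For n = 5, l ranges over 0 … 4.
The (l, ml) pairs meeting |ml| = 2 give: l=2 → 2; l=3 → 2; l=4 → 2.
Orbitals: 2 + 2 + 2 = 6. With ms fixed to a single value there is one state per orbital, giving 6 states.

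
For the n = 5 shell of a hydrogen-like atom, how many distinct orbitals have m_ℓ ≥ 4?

1

Go through ℓ = 0, …, 4 (the values permitted for n = 5).
The (ℓ, m_ℓ) pairs meeting m_ℓ ≥ 4 give: ℓ=4 → 1.
Total orbitals: 1.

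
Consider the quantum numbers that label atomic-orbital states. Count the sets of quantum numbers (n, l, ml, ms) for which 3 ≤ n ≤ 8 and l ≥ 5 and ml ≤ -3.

Work shell by shell — for each n, count the (l, ml) pairs that satisfy l ≥ 5 and ml ≤ -3:
n=6 → 3; n=7 → 7; n=8 → 12.
Orbitals: 3 + 7 + 12 = 22. Including both spin states (ms = ±1/2) gives 2 × 22 = 44 states.

44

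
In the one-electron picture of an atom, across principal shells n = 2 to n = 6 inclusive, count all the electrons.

180

Shell n has n² orbitals: 2²=4 + 3²=9 + 4²=16 + 5²=25 + 6²=36 = 90 orbitals.
Two spin states per orbital: 2 × 90 = 180 electrons.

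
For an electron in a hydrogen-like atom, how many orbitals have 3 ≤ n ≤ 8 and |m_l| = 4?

20

For each n in the range, tally the orbitals obeying |m_l| = 4:
n=5 → 2; n=6 → 4; n=7 → 6; n=8 → 8.
Total orbitals: 2 + 4 + 6 + 8 = 20.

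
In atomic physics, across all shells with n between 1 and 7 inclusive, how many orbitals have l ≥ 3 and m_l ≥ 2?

30

Per-shell orbital counts meeting the constraint:
n=4 → 2; n=5 → 5; n=6 → 9; n=7 → 14.
Total orbitals: 2 + 5 + 9 + 14 = 30.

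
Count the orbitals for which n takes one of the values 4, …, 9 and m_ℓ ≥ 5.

Go shell by shell, enumerating (ℓ, m_ℓ) with m_ℓ ≥ 5:
n=6 → 1; n=7 → 3; n=8 → 6; n=9 → 10.
Total orbitals: 1 + 3 + 6 + 10 = 20.

20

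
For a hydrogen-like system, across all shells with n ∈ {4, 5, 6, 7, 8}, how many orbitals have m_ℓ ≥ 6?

4

Count contributing orbitals for each principal shell:
n=7 → 1; n=8 → 3.
Total orbitals: 1 + 3 = 4.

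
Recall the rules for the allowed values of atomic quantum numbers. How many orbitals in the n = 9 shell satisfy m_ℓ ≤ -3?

Go through ℓ = 0, …, 8 (the values permitted for n = 9).
Contributions: ℓ=3 → 1; ℓ=4 → 2; ℓ=5 → 3; ℓ=6 → 4; ℓ=7 → 5; ℓ=8 → 6.
Total orbitals: 1 + 2 + 3 + 4 + 5 + 6 = 21.

21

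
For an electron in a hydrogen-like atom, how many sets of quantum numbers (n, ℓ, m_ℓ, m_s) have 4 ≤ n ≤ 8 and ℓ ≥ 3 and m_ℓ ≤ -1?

Count contributing orbitals for each principal shell:
n=4 → 3; n=5 → 7; n=6 → 12; n=7 → 18; n=8 → 25.
Orbitals: 3 + 7 + 12 + 18 + 25 = 65. Including both spin states (m_s = ±1/2) gives 2 × 65 = 130 states.

130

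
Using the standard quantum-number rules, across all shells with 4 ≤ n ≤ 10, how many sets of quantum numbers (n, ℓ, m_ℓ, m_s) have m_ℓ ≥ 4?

Go shell by shell, enumerating (ℓ, m_ℓ) with m_ℓ ≥ 4:
n=5 → 1; n=6 → 3; n=7 → 6; n=8 → 10; n=9 → 15; n=10 → 21.
Orbitals: 1 + 3 + 6 + 10 + 15 + 21 = 56. Including both spin states (m_s = ±1/2) gives 2 × 56 = 112 states.

112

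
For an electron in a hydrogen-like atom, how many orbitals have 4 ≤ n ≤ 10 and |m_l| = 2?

Work shell by shell — for each n, count the (l, m_l) pairs that satisfy |m_l| = 2:
n=4 → 4; n=5 → 6; n=6 → 8; n=7 → 10; n=8 → 12; n=9 → 14; n=10 → 16.
Total orbitals: 4 + 6 + 8 + 10 + 12 + 14 + 16 = 70.

70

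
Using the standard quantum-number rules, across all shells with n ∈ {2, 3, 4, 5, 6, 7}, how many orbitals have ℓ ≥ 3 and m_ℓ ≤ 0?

Go shell by shell, enumerating (ℓ, m_ℓ) with ℓ ≥ 3 and m_ℓ ≤ 0:
n=4 → 4; n=5 → 9; n=6 → 15; n=7 → 22.
Total orbitals: 4 + 9 + 15 + 22 = 50.

50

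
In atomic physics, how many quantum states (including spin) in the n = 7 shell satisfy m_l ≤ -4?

12

With n = 7 the allowed l are 0, 1, …, 6.
Per l-value: l=4 → 1; l=5 → 2; l=6 → 3.
Orbitals: 1 + 2 + 3 = 6. Each orbital carries two spin states, so 6 × 2 = 12 states.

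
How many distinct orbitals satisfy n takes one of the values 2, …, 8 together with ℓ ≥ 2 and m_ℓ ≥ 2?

Go shell by shell, enumerating (ℓ, m_ℓ) with ℓ ≥ 2 and m_ℓ ≥ 2:
n=3 → 1; n=4 → 3; n=5 → 6; n=6 → 10; n=7 → 15; n=8 → 21.
Total orbitals: 1 + 3 + 6 + 10 + 15 + 21 = 56.

56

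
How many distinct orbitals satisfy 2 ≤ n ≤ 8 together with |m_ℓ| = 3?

Count contributing orbitals for each principal shell:
n=4 → 2; n=5 → 4; n=6 → 6; n=7 → 8; n=8 → 10.
Total orbitals: 2 + 4 + 6 + 8 + 10 = 30.

30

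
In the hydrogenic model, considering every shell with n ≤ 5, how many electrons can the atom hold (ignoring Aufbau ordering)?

110

Total orbitals = 1² + 2² + 3² + 4² + 5² = 55. Doubling for spin gives 110 electrons.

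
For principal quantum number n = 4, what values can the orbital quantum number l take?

0, 1, 2, 3

l is an integer with 0 ≤ l ≤ n−1, so for n = 4: l = 0, 1, 2, 3.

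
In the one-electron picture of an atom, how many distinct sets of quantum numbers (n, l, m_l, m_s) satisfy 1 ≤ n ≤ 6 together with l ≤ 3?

124

Per-shell orbital counts meeting the constraint:
n=1 → 1; n=2 → 4; n=3 → 9; n=4 → 16; n=5 → 16; n=6 → 16.
Orbitals: 1 + 4 + 9 + 16 + 16 + 16 = 62. Including both spin states (m_s = ±1/2) gives 2 × 62 = 124 states.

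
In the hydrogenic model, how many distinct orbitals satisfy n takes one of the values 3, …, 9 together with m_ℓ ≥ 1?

119

Go shell by shell, enumerating (ℓ, m_ℓ) with m_ℓ ≥ 1:
n=3 → 3; n=4 → 6; n=5 → 10; n=6 → 15; n=7 → 21; n=8 → 28; n=9 → 36.
Total orbitals: 3 + 6 + 10 + 15 + 21 + 28 + 36 = 119.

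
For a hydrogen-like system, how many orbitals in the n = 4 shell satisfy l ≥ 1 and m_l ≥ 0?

9

For n = 4, l ranges over 0 … 3.
Per l-value: l=1 → 2; l=2 → 3; l=3 → 4.
Total orbitals: 2 + 3 + 4 = 9.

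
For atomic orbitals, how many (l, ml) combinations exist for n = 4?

16

The n = 4 shell contains n² = 4² = 16 orbitals.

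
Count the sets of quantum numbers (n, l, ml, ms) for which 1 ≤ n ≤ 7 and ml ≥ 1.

112

Treat each shell separately and count matching orbitals:
n=2 → 1; n=3 → 3; n=4 → 6; n=5 → 10; n=6 → 15; n=7 → 21.
Orbitals: 1 + 3 + 6 + 10 + 15 + 21 = 56. Including both spin states (ms = ±1/2) gives 2 × 56 = 112 states.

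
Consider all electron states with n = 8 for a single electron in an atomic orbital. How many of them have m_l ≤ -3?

30

The n = 8 shell has l = 0 through 7; check each.
Per l-value: l=3 → 1; l=4 → 2; l=5 → 3; l=6 → 4; l=7 → 5.
Orbitals: 1 + 2 + 3 + 4 + 5 = 15. Each orbital carries two spin states, so 15 × 2 = 30 states.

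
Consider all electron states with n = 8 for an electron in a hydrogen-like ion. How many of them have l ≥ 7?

The n = 8 shell has l = 0 through 7; check each.
The (l, ml) pairs meeting l ≥ 7 give: l=7 → 15.
Orbitals: 15. Each orbital carries two spin states, so 15 × 2 = 30 states.

30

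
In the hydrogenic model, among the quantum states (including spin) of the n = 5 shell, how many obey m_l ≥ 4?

2

For n = 5, l ranges over 0 … 4.
The (l, m_l) pairs meeting m_l ≥ 4 give: l=4 → 1.
Orbitals: 1. Each orbital carries two spin states, so 1 × 2 = 2 states.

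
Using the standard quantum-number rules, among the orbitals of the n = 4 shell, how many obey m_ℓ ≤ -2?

Go through ℓ = 0, …, 3 (the values permitted for n = 4).
Contributions: ℓ=2 → 1; ℓ=3 → 2.
Total orbitals: 1 + 2 = 3.

3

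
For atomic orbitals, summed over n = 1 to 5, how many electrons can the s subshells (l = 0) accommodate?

An s subshell (l = 0) exists for every n ≥ 1, so shells n = 1, 2, 3, 4, 5 each contribute one — 5 subshells.
Since each s subshell holds 2(2·0+1) = 2 electrons, the total is 5 × 2 = 10.

10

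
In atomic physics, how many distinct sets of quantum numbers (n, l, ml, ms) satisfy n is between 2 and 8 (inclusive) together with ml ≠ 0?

Go shell by shell, enumerating (l, ml) with ml ≠ 0:
n=2 → 2; n=3 → 6; n=4 → 12; n=5 → 20; n=6 → 30; n=7 → 42; n=8 → 56.
Orbitals: 2 + 6 + 12 + 20 + 30 + 42 + 56 = 168. Including both spin states (ms = ±1/2) gives 2 × 168 = 336 states.

336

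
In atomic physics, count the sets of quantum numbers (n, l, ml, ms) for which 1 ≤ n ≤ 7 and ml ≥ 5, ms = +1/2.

Work shell by shell — for each n, count the (l, ml) pairs that satisfy ml ≥ 5:
n=6 → 1; n=7 → 3.
Orbitals: 1 + 3 = 4. With ms fixed to +1/2 there is one state per orbital, so 4 states.

4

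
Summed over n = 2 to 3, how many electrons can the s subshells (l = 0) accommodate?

4

An s subshell (l = 0) exists for every n ≥ 1, so shells n = 2, 3 each contribute one — 2 subshells.
Since each s subshell holds 2(2·0+1) = 2 electrons, the total is 2 × 2 = 4.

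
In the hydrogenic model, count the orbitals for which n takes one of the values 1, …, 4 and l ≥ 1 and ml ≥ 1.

10

Work shell by shell — for each n, count the (l, ml) pairs that satisfy l ≥ 1 and ml ≥ 1:
n=2 → 1; n=3 → 3; n=4 → 6.
Total orbitals: 1 + 3 + 6 = 10.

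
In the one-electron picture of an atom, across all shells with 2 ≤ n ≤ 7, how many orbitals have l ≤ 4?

104

Work shell by shell — for each n, count the (l, ml) pairs that satisfy l ≤ 4:
n=2 → 4; n=3 → 9; n=4 → 16; n=5 → 25; n=6 → 25; n=7 → 25.
Total orbitals: 4 + 9 + 16 + 25 + 25 + 25 = 104.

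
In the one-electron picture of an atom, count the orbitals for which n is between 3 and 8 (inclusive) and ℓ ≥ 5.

Treat each shell separately and count matching orbitals:
n=6 → 11; n=7 → 24; n=8 → 39.
Total orbitals: 11 + 24 + 39 = 74.

74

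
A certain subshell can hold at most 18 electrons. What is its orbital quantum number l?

2(2l+1) = 18 ⇒ 2l+1 = 9 ⇒ l = 4.

l = 4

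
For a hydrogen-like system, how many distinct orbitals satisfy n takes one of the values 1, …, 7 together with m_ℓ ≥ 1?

56

Per-shell orbital counts meeting the constraint:
n=2 → 1; n=3 → 3; n=4 → 6; n=5 → 10; n=6 → 15; n=7 → 21.
Total orbitals: 1 + 3 + 6 + 10 + 15 + 21 = 56.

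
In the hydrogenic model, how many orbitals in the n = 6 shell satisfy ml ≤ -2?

10

With n = 6 the allowed l are 0, 1, …, 5.
Contributions: l=2 → 1; l=3 → 2; l=4 → 3; l=5 → 4.
Total orbitals: 1 + 2 + 3 + 4 = 10.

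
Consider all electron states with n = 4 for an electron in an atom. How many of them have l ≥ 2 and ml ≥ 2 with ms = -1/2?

3

Per l-value: l=2 → 1; l=3 → 2.
Orbitals: 1 + 2 = 3. With ms fixed to a single value there is one state per orbital, giving 3 states.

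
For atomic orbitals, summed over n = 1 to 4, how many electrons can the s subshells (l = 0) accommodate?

An s subshell (l = 0) exists for every n ≥ 1, so shells n = 1, 2, 3, 4 each contribute one — 4 subshells.
Since each s subshell holds 2(2·0+1) = 2 electrons, the total is 4 × 2 = 8.

8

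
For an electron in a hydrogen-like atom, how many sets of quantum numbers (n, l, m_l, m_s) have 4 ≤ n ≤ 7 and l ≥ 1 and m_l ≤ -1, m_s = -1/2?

For each n in the range, tally the orbitals obeying l ≥ 1 and m_l ≤ -1:
n=4 → 6; n=5 → 10; n=6 → 15; n=7 → 21.
Orbitals: 6 + 10 + 15 + 21 = 52. With m_s fixed to -1/2 there is one state per orbital, so 52 states.

52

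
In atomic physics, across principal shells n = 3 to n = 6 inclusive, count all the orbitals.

Shell n has n² orbitals: 3²=9 + 4²=16 + 5²=25 + 6²=36 = 86 orbitals.

86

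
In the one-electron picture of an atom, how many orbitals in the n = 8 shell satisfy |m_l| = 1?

14

Per l-value: l=1 → 2; l=2 → 2; l=3 → 2; l=4 → 2; l=5 → 2; l=6 → 2; l=7 → 2.
Total orbitals: 2 + 2 + 2 + 2 + 2 + 2 + 2 = 14.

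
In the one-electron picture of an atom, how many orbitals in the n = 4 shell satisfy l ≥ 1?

Orbitals with l ≥ 1, by l: l=1 → 3; l=2 → 5; l=3 → 7.
Total orbitals: 3 + 5 + 7 = 15.

15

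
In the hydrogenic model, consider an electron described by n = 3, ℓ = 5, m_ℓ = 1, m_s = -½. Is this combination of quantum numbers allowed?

No

The orbital quantum number must satisfy 0 ≤ ℓ ≤ n−1. With n = 3 the allowed ℓ values are 0, 1, 2, so ℓ = 5 is out of range.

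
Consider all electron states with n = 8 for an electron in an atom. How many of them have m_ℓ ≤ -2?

Go through ℓ = 0, …, 7 (the values permitted for n = 8).
Orbitals with m_ℓ ≤ -2, by ℓ: ℓ=2 → 1; ℓ=3 → 2; ℓ=4 → 3; ℓ=5 → 4; ℓ=6 → 5; ℓ=7 → 6.
Orbitals: 1 + 2 + 3 + 4 + 5 + 6 = 21. Each orbital carries two spin states, so 21 × 2 = 42 states.

42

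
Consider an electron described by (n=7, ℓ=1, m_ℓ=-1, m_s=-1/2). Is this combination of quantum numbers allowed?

n = 7 is a positive integer. ℓ = 1 satisfies 0 ≤ ℓ ≤ n−1 = 6. m_ℓ = -1 lies in the range −ℓ … +ℓ (here −1 … 1). m_s = -1/2 is one of ±1/2.
All four constraints are satisfied.

Allowed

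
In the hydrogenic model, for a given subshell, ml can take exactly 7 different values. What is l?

l = 3 (f)

ml ranges over 2l+1 integers, so 2l+1 = 7 ⇒ l = 3.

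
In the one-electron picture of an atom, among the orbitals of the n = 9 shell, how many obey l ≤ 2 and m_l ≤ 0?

For n = 9, l ranges over 0 … 8.
The (l, m_l) pairs meeting l ≤ 2 and m_l ≤ 0 give: l=0 → 1; l=1 → 2; l=2 → 3.
Total orbitals: 1 + 2 + 3 = 6.

6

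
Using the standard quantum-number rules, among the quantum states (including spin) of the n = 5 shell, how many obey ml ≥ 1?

20

Contributions: l=1 → 1; l=2 → 2; l=3 → 3; l=4 → 4.
Orbitals: 1 + 2 + 3 + 4 = 10. Each orbital carries two spin states, so 10 × 2 = 20 states.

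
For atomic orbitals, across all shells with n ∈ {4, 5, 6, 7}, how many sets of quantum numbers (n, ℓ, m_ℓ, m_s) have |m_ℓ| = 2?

For each n in the range, tally the orbitals obeying |m_ℓ| = 2:
n=4 → 4; n=5 → 6; n=6 → 8; n=7 → 10.
Orbitals: 4 + 6 + 8 + 10 = 28. Including both spin states (m_s = ±1/2) gives 2 × 28 = 56 states.

56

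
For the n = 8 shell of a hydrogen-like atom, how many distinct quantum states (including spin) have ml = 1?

14

Go through l = 0, …, 7 (the values permitted for n = 8).
Orbitals with ml = 1, by l: l=1 → 1; l=2 → 1; l=3 → 1; l=4 → 1; l=5 → 1; l=6 → 1; l=7 → 1.
Orbitals: 1 + 1 + 1 + 1 + 1 + 1 + 1 = 7. Each orbital carries two spin states, so 7 × 2 = 14 states.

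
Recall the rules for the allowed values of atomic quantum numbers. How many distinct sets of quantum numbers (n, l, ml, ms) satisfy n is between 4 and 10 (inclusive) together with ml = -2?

Treat each shell separately and count matching orbitals:
n=4 → 2; n=5 → 3; n=6 → 4; n=7 → 5; n=8 → 6; n=9 → 7; n=10 → 8.
Orbitals: 2 + 3 + 4 + 5 + 6 + 7 + 8 = 35. Including both spin states (ms = ±1/2) gives 2 × 35 = 70 states.

70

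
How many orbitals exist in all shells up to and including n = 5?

Total orbitals = 1² + 2² + 3² + 4² + 5² = 55.

55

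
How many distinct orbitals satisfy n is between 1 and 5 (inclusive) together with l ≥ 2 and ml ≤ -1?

Count contributing orbitals for each principal shell:
n=3 → 2; n=4 → 5; n=5 → 9.
Total orbitals: 2 + 5 + 9 = 16.

16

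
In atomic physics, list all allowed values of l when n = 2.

l is an integer with 0 ≤ l ≤ n−1, so for n = 2: l = 0, 1.

0, 1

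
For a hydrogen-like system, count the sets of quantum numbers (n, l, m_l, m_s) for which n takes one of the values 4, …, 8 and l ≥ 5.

Work shell by shell — for each n, count the (l, m_l) pairs that satisfy l ≥ 5:
n=6 → 11; n=7 → 24; n=8 → 39.
Orbitals: 11 + 24 + 39 = 74. Including both spin states (m_s = ±1/2) gives 2 × 74 = 148 states.

148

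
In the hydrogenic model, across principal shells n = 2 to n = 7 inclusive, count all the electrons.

278

Shell n has n² orbitals: 2²=4 + 3²=9 + 4²=16 + 5²=25 + 6²=36 + 7²=49 = 139 orbitals.
Two spin states per orbital: 2 × 139 = 278 electrons.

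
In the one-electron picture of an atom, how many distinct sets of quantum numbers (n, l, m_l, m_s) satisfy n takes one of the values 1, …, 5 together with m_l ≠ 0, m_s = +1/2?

Per-shell orbital counts meeting the constraint:
n=2 → 2; n=3 → 6; n=4 → 12; n=5 → 20.
Orbitals: 2 + 6 + 12 + 20 = 40. With m_s fixed to +1/2 there is one state per orbital, so 40 states.

40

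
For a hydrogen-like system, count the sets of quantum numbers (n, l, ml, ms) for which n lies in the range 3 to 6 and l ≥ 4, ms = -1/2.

Treat each shell separately and count matching orbitals:
n=5 → 9; n=6 → 20.
Orbitals: 9 + 20 = 29. With ms fixed to -1/2 there is one state per orbital, so 29 states.

29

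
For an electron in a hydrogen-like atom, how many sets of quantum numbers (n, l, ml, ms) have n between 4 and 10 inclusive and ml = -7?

Go shell by shell, enumerating (l, ml) with ml = -7:
n=8 → 1; n=9 → 2; n=10 → 3.
Orbitals: 1 + 2 + 3 = 6. Including both spin states (ms = ±1/2) gives 2 × 6 = 12 states.

12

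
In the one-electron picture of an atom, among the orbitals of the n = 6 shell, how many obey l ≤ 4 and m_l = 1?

4

With n = 6 the allowed l are 0, 1, …, 5.
The (l, m_l) pairs meeting l ≤ 4 and m_l = 1 give: l=1 → 1; l=2 → 1; l=3 → 1; l=4 → 1.
Total orbitals: 1 + 1 + 1 + 1 = 4.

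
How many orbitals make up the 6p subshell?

A subshell has 2l+1 orbitals; with l = 1, that's 3.

3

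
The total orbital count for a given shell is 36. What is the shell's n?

n² = 36 ⇒ n = 6.

n = 6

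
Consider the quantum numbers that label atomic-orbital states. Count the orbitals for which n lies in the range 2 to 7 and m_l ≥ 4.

Per-shell orbital counts meeting the constraint:
n=5 → 1; n=6 → 3; n=7 → 6.
Total orbitals: 1 + 3 + 6 = 10.

10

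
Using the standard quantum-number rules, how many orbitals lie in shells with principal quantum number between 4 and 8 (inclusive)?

Shell n has n² orbitals: 4²=16 + 5²=25 + 6²=36 + 7²=49 + 8²=64 = 190 orbitals.

190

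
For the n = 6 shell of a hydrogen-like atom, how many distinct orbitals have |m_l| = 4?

4

Go through l = 0, …, 5 (the values permitted for n = 6).
The (l, m_l) pairs meeting |m_l| = 4 give: l=4 → 2; l=5 → 2.
Total orbitals: 2 + 2 = 4.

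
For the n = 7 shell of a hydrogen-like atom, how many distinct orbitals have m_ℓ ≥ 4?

For n = 7, ℓ ranges over 0 … 6.
The (ℓ, m_ℓ) pairs meeting m_ℓ ≥ 4 give: ℓ=4 → 1; ℓ=5 → 2; ℓ=6 → 3.
Total orbitals: 1 + 2 + 3 = 6.

6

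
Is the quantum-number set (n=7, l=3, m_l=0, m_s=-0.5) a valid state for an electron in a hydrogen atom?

Allowed

n = 7 is a positive integer. l = 3 satisfies 0 ≤ l ≤ n−1 = 6. m_l = 0 lies in the range −l … +l (here −3 … 3). m_s = -1/2 is one of ±1/2.
All four constraints are satisfied.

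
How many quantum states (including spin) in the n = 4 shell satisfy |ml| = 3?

4

Contributions: l=3 → 2.
Orbitals: 2. Each orbital carries two spin states, so 2 × 2 = 4 states.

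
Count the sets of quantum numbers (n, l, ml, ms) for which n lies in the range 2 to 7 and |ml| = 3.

40

Per-shell orbital counts meeting the constraint:
n=4 → 2; n=5 → 4; n=6 → 6; n=7 → 8.
Orbitals: 2 + 4 + 6 + 8 = 20. Including both spin states (ms = ±1/2) gives 2 × 20 = 40 states.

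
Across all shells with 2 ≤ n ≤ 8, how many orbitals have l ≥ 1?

Work shell by shell — for each n, count the (l, ml) pairs that satisfy l ≥ 1:
n=2 → 3; n=3 → 8; n=4 → 15; n=5 → 24; n=6 → 35; n=7 → 48; n=8 → 63.
Total orbitals: 3 + 8 + 15 + 24 + 35 + 48 + 63 = 196.

196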